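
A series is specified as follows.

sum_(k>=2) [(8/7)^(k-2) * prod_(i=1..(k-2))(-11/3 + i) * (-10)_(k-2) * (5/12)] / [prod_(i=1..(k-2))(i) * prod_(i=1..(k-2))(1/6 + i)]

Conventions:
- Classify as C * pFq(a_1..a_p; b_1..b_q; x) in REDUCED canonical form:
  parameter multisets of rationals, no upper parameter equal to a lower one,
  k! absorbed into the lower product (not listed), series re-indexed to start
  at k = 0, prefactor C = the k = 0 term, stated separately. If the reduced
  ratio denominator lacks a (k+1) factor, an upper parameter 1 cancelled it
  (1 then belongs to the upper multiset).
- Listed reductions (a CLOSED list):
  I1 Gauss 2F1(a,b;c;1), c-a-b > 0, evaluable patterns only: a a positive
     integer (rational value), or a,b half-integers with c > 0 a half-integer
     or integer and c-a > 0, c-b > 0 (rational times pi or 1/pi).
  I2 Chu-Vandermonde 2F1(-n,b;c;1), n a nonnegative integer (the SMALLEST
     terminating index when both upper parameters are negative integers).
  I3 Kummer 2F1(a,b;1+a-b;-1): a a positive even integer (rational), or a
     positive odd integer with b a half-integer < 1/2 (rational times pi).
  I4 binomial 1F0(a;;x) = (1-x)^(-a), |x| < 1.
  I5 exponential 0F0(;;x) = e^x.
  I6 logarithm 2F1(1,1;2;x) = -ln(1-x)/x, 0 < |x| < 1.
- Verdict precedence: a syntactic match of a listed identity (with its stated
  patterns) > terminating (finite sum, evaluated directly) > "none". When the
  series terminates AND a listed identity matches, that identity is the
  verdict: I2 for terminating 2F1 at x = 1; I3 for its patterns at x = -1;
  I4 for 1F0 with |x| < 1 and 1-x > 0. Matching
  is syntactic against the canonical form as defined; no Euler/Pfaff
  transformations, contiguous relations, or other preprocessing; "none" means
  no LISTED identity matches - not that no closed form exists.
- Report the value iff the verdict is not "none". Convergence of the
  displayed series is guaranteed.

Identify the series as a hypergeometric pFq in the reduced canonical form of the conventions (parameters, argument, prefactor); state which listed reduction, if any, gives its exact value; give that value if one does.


At argument 8/7: a 2F1 with upper {-10, -8/3}, lower {7/6}, scaled by C = 5/12. Verdict: terminating - no listed pattern fits, but -10 in the upper list cuts the series at k = 10; direct evaluation. Exact value: 2739970383912832209219/34813241763562408916.

Structural cue: with t_0 = 5/12, the running product (C = 5/12) telescopes to a rising factorial.
Consecutive-term ratio: r(k) = (8/7) * (k-10) (k-8/3) / [(k+7/6) (k+1)] - rational in k. x = (8/7); t_0 = 5/12; negate the roots.


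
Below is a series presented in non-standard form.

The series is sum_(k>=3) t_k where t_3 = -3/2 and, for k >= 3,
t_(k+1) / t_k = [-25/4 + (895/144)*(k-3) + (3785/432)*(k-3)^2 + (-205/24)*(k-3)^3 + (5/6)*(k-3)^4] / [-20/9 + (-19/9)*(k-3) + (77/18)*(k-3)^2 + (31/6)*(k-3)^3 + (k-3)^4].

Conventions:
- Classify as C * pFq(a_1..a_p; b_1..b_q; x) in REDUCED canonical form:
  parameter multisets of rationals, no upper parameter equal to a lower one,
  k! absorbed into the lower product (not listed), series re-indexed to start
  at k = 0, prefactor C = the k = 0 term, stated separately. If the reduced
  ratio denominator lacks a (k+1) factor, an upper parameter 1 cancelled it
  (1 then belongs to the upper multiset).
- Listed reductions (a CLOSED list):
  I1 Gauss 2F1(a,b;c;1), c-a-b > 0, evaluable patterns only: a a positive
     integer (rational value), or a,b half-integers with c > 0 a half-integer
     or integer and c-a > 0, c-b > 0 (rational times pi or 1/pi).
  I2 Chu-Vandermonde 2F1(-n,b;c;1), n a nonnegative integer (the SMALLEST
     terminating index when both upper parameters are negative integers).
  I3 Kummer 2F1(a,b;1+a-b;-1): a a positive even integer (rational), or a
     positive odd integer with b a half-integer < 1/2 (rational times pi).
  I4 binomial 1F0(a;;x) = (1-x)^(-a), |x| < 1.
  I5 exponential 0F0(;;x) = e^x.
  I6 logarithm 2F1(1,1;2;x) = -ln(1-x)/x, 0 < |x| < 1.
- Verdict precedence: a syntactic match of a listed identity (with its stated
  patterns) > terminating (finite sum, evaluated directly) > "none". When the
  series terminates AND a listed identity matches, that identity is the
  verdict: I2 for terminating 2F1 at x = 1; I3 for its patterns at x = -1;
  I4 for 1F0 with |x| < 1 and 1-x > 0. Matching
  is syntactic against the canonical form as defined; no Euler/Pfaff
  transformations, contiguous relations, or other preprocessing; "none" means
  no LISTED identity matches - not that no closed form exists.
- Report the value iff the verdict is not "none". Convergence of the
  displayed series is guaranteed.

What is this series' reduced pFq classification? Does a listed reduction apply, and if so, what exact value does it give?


The tell: t_0 = -3/2 here, and the expanded ratio factors over Q; C = -3/2, roots give parameters.
Term ratio: r(k) = (5/6) * (k-9) (k-4/3) (k-3/4) / [(k-2/3) (k+4) (k+1)] - poly over poly, x = (5/6) from leading terms; C = -3/2 at k = 0.

At argument 5/6: a 3F2 with upper {-9, -4/3, -3/4}, lower {-2/3, 4}, scaled by C = -3/2. Verdict: terminating - no listed pattern fits, but -9 in the upper list cuts the series at k = 9; direct evaluation. Value: -8326201591624089329/1319241192566685696.


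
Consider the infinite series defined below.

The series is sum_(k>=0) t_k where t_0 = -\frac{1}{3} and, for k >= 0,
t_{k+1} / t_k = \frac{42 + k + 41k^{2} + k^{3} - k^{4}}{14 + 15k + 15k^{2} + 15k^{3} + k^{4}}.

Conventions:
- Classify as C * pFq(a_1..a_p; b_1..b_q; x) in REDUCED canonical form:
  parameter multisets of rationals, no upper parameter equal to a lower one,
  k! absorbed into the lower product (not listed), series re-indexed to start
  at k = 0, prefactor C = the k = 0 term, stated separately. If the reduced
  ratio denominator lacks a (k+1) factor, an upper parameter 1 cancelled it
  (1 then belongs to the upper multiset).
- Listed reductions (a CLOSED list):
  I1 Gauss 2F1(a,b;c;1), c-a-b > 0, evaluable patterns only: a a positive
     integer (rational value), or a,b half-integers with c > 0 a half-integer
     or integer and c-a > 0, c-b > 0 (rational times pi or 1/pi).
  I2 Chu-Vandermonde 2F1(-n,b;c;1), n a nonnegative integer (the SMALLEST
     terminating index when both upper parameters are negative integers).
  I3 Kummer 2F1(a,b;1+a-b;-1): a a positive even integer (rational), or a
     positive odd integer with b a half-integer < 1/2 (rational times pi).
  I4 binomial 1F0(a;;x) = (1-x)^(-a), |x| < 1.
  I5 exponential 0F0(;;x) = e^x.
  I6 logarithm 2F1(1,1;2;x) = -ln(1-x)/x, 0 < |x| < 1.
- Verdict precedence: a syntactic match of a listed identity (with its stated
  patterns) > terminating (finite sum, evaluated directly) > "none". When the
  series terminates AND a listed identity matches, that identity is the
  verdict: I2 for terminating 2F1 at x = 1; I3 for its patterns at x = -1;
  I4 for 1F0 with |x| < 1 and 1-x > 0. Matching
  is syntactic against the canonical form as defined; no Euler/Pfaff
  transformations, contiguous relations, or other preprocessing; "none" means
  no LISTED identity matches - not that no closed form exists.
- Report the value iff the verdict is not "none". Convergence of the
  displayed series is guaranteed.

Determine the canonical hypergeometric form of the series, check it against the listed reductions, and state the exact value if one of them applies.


Reduced: x = -1, 2F1, upper = {-7, 6}, lower = {14}, C = -\frac{1}{3}. Verdict: the Kummer evaluation I3 matches (x = -1; c = 14 equals 1+a-b for upper {-7, 6}: listed pattern). Sum: -\frac{143}{30}.

The tell: from the first term -\frac{1}{3}: the ratio is unreduced: k^2 + 1 divides both sides (prefactor -1/3).
Consecutive-term ratio: r(k) = -1 * (k-7) (k+6) / [(k+14) (k+1)] - rational; roots negated = parameters, x = -1, C = -\frac{1}{3}.


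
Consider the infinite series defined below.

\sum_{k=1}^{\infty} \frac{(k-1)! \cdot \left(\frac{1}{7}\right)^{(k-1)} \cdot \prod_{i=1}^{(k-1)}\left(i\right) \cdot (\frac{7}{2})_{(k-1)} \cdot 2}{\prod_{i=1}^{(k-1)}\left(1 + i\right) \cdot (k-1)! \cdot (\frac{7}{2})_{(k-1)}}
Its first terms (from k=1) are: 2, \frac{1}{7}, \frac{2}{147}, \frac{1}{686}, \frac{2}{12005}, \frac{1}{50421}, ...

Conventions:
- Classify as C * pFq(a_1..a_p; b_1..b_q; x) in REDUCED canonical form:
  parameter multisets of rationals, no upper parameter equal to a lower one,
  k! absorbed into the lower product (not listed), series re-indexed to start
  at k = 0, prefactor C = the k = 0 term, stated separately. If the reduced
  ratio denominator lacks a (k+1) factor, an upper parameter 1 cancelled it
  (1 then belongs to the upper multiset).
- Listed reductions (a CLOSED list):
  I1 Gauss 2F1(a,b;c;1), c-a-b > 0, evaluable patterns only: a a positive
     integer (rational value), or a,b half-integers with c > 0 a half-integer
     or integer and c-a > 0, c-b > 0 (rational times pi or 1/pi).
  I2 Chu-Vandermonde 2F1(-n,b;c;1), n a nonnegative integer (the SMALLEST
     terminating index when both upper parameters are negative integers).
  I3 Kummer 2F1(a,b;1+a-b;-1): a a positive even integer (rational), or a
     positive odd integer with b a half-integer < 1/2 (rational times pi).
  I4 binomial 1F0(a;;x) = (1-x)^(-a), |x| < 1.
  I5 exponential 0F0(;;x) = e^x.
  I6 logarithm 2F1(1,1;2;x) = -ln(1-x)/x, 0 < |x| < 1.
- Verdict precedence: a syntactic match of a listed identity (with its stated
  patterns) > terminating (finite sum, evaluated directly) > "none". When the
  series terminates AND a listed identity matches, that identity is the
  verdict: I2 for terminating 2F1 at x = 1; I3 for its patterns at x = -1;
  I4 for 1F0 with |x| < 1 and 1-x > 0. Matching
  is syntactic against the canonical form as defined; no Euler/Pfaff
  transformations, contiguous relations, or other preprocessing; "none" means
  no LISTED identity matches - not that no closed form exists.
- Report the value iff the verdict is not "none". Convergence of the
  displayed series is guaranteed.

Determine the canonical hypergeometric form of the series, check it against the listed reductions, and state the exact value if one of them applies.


This is 2 * 2F1(1, 1; 2; \frac{1}{7}) in reduced canonical form. Verdict (x = \frac{1}{7}): the I6 logarithm reduction applies (the logarithm: parameters (1,1;2), x = \frac{1}{7}). Hence: \left(-14\right) \cdot \ln\left(\frac{6}{7}\right).

Key observation: t_0 = 2 here, and the lower running product (C = 2, x = 1/7) is a rising factorial.
Consecutive-term ratio: r(k) = \frac{1}{7} * (k+1) (k+1) / [(k+2) (k+1)] - rational in k, leading ratio \frac{1}{7}; with t_0 = 2, classification follows.


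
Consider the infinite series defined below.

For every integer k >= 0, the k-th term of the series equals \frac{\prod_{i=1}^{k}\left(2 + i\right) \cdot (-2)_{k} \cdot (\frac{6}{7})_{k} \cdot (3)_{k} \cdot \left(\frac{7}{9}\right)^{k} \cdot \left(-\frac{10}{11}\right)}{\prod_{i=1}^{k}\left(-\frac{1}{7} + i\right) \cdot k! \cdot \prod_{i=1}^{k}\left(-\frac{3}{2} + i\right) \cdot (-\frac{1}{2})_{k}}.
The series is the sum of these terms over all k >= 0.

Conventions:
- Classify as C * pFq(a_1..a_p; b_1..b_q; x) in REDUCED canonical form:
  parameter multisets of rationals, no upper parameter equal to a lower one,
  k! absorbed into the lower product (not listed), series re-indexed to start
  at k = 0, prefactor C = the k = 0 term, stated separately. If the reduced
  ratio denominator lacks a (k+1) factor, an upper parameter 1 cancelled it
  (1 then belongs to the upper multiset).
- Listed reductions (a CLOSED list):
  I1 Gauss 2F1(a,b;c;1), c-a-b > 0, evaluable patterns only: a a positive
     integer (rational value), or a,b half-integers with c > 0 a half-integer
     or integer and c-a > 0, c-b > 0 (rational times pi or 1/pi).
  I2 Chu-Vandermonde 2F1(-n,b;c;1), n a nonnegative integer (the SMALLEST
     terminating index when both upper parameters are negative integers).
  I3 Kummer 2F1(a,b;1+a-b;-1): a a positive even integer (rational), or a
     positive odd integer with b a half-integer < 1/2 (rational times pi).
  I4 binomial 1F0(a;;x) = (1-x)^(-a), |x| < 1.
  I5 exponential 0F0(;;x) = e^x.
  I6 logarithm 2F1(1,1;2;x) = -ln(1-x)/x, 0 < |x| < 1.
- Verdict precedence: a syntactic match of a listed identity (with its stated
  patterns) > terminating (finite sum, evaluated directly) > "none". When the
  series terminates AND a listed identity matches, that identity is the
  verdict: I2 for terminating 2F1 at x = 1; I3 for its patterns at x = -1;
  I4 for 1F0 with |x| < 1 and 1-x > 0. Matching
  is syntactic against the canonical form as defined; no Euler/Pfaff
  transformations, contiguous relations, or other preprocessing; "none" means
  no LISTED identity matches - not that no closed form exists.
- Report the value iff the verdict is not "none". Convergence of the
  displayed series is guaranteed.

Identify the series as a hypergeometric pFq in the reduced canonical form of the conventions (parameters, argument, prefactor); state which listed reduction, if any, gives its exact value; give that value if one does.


The series (x = \frac{7}{9}) is 3F2: upper {-2, 3, 3}, lower {-\frac{1}{2}, -\frac{1}{2}}, prefactor -\frac{10}{11}. Verdict: terminating - upper -2 stops the sum at k = 2; the 3 terms are added exactly. Hence: -\frac{120490}{99}.

The tell: x = \frac{7}{9} and the running product (C = -10/11) telescopes to a rising factorial.
Step ratio: r(k) = \frac{7}{9} * (k-2) (k+3) (k+3) / [(k-\frac{1}{2}) (k-\frac{1}{2}) (k+1)] - rational in k, leading ratio \frac{7}{9}; with t_0 = -\frac{10}{11}, classification follows.


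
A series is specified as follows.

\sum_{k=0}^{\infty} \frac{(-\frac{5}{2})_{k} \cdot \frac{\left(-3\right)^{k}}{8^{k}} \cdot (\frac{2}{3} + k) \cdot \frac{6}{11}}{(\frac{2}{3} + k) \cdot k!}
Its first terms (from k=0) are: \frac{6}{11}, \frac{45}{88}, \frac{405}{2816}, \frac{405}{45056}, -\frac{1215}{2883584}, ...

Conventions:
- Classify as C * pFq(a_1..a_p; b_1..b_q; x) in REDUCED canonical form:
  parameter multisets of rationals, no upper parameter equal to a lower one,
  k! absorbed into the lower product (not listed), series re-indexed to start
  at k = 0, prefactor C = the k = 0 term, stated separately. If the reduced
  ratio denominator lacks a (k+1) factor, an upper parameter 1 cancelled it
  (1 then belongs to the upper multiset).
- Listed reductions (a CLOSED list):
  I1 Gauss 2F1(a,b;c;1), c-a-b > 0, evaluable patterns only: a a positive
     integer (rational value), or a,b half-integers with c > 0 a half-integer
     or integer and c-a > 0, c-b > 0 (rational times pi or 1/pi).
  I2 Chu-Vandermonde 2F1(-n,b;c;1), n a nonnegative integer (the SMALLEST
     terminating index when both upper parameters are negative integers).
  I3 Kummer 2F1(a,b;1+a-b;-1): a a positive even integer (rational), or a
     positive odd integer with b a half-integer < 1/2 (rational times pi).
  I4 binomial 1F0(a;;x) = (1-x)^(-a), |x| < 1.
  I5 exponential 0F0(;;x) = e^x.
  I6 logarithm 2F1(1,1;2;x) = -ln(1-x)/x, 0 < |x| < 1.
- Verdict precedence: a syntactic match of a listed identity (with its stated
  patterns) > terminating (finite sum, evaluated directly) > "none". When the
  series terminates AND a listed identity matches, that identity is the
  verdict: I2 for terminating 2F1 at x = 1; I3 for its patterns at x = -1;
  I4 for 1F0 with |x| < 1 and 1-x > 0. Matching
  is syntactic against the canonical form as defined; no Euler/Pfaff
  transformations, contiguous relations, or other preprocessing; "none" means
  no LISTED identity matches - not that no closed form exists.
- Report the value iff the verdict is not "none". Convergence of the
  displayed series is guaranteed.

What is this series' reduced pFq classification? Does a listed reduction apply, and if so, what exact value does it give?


Prefactor \frac{6}{11}, argument -\frac{3}{8}: 1F0 with upper {-\frac{5}{2}} over lower {-}. Verdict: the binomial series (I4) matches (the 1F0 binomial series: exponent 5/2, x = -\frac{3}{8}). Sum: \frac{6}{11} \cdot \left(\frac{11}{8}\right)^{\frac{5}{2}}.

Structural cue: with t_0 = \frac{6}{11}, the two geometric factors (prefactor 6/11) combine into one argument.
Adjacent-term ratio: r(k) = -\frac{3}{8} * (k-\frac{5}{2}) / [(k+1)] - rational in k. x = -\frac{3}{8}; t_0 = \frac{6}{11}; negate the roots.


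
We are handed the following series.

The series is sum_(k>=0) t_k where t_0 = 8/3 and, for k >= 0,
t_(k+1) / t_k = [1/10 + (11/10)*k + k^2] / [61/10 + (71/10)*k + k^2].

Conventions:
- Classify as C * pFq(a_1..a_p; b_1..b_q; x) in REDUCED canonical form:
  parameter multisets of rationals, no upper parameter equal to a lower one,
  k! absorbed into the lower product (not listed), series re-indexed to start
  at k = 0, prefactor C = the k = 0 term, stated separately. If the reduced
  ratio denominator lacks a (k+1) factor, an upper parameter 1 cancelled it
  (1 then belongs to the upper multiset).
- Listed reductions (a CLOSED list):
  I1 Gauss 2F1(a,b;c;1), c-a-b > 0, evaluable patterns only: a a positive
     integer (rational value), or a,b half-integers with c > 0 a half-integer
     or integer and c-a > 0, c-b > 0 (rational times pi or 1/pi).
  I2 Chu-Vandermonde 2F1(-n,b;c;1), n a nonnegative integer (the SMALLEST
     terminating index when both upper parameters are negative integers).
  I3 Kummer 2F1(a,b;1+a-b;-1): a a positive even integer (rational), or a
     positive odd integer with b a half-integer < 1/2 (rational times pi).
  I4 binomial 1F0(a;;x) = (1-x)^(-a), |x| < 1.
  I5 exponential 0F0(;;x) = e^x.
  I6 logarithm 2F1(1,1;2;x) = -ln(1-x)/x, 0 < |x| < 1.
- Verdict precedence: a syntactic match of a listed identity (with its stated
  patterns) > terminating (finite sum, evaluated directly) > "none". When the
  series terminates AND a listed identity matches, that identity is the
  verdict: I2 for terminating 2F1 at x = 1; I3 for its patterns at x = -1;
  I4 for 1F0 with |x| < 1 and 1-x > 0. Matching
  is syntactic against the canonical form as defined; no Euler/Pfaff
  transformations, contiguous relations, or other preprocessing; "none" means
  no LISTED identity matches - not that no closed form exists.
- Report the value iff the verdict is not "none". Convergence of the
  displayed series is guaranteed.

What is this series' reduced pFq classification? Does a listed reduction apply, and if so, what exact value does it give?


Classification (C = 8/3): 2F1 with upper {1/10, 1}, lower {61/10}, argument x = 1. Verdict: Gauss (I1, integer-parameter pattern) fires (x = 1: the Gamma ratio telescopes since c-a-b = 5 > 0 and a = 1 in Z>0). Hence: 68/25.

Key step: with t_0 = 8/3, factor the ratio over Q (C = 8/3): negated roots = parameters.
Ratio: r(k) = 1 * (k+1/10) (k+1) / [(k+61/10) (k+1)] ; factor over Q: parameters, x = 1, and C = 8/3.


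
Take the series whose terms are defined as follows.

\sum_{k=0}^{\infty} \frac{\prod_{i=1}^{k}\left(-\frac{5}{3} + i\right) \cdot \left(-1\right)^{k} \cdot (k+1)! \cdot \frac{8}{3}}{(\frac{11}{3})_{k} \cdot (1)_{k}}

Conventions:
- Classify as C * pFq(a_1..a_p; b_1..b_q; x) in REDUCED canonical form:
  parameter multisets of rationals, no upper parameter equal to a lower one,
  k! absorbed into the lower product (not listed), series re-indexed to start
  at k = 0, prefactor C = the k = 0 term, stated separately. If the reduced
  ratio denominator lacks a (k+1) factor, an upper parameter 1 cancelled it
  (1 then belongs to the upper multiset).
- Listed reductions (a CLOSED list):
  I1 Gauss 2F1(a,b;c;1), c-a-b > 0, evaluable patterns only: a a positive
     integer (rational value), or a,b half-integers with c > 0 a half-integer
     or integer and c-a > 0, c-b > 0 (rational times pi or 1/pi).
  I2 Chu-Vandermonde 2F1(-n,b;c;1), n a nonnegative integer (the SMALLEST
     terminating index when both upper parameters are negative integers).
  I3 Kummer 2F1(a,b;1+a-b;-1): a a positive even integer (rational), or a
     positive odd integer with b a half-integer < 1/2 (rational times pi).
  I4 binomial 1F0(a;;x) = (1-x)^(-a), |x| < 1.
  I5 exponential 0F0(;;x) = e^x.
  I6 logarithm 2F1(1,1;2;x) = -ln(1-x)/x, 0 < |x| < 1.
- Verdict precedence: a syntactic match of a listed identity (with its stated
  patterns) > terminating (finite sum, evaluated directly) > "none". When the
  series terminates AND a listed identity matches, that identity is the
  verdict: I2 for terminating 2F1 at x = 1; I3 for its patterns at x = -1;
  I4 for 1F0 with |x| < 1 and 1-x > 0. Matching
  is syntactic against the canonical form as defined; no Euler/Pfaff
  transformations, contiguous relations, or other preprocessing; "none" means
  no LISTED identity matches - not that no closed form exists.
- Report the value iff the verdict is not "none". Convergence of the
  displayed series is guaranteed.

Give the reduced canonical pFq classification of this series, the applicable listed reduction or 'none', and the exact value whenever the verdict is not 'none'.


At argument -1: a 2F1 with upper {-\frac{2}{3}, 2}, lower {\frac{11}{3}}, scaled by C = \frac{8}{3}. Verdict: the Kummer evaluation I3 fires (x = -1; c = \frac{11}{3} equals 1+a-b for upper {-\frac{2}{3}, 2}: listed pattern). Value: \frac{32}{9}.

The tell: x = -1 and (1)_k (C = 8/3, x = -1) is k! itself.
Term ratio: r(k) = -1 * (k-\frac{2}{3}) (k+2) / [(k+\frac{11}{3}) (k+1)] ; factor over Q: parameters, x = -1, and C = \frac{8}{3}.


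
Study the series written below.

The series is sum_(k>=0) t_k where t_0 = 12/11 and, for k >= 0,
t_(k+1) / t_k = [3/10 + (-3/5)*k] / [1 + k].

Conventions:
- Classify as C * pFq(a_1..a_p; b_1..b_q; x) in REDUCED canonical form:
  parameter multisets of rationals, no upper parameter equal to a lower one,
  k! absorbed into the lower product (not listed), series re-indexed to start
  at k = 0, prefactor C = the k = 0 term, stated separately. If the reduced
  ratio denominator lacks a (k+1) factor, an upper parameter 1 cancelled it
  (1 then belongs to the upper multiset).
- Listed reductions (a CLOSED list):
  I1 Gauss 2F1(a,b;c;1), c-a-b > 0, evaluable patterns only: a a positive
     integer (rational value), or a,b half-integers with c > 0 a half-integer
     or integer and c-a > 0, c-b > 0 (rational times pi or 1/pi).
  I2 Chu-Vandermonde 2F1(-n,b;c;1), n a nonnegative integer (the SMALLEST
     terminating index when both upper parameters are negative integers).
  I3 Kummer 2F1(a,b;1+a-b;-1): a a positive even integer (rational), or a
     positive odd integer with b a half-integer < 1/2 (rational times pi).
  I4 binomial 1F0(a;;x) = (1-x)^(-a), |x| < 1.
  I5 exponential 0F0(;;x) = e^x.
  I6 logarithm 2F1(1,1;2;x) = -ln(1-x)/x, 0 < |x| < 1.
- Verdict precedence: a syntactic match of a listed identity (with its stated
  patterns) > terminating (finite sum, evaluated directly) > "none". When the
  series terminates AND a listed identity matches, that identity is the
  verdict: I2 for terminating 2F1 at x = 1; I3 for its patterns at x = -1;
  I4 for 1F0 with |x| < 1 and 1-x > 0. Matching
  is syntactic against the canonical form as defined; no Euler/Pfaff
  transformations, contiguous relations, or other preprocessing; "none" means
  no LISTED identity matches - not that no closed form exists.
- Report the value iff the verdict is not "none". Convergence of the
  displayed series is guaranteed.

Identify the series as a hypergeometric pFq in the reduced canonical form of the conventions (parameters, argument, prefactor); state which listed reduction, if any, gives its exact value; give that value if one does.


Classification (C = 12/11): 1F0 with upper {-1/2}, lower {-}, argument x = -3/5. Verdict at x = -3/5: binomial (I4) matches (the 1F0 binomial series: exponent 1/2, x = -3/5). Hence: (12/11) * (8/5)^(1/2).

First insight: with t_0 = 12/11, factor the ratio over Q (C = 12/11, x = -3/5): negated roots = parameters.
Consecutive-term ratio: r(k) = (-3/5) * (k-1/2) / [(k+1)] - rational in k, leading ratio (-3/5); with t_0 = 12/11, classification follows.


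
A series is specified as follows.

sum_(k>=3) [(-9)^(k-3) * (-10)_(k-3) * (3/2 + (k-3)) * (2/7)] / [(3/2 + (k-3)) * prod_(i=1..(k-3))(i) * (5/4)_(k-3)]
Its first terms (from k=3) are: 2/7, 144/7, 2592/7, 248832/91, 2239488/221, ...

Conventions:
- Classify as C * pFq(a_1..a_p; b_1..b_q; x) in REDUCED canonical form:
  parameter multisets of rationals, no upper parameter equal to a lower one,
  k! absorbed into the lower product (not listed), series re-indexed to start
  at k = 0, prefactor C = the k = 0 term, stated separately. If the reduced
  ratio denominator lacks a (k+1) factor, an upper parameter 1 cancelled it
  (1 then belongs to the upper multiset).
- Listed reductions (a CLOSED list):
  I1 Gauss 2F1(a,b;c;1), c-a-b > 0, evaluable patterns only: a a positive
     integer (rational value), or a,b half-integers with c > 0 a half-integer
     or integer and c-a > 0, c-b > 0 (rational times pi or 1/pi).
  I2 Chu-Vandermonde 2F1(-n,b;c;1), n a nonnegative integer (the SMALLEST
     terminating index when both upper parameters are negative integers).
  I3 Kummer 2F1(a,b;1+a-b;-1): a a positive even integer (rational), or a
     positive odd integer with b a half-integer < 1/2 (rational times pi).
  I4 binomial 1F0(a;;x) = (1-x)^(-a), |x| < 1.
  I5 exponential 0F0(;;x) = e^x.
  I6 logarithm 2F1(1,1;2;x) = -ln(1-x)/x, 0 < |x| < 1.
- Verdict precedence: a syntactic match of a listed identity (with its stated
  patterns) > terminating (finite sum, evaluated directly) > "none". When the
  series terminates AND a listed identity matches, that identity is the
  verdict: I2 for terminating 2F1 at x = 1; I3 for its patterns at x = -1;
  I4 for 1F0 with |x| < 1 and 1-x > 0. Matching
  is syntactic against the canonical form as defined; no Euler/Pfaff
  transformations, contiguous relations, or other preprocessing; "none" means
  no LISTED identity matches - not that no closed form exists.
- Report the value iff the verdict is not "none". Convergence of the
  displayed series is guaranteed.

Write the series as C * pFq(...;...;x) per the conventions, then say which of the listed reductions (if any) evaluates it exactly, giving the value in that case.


At argument -9: a 1F1 with upper {-10}, lower {5/4}, scaled by C = 2/7. Verdict: terminating - upper parameter -10 makes this a finite sum (last index 10), evaluated exactly. Hence: 56223791315905162/655050270875.

Structural cue: with t_0 = 2/7, the product of the first k integers (C = 2/7, x = -9) is k!.
Adjacent-term ratio: r(k) = (-9) * (k-10) / [(k+5/4) (k+1)] - rational in k. x = (-9); t_0 = 2/7; negate the roots.


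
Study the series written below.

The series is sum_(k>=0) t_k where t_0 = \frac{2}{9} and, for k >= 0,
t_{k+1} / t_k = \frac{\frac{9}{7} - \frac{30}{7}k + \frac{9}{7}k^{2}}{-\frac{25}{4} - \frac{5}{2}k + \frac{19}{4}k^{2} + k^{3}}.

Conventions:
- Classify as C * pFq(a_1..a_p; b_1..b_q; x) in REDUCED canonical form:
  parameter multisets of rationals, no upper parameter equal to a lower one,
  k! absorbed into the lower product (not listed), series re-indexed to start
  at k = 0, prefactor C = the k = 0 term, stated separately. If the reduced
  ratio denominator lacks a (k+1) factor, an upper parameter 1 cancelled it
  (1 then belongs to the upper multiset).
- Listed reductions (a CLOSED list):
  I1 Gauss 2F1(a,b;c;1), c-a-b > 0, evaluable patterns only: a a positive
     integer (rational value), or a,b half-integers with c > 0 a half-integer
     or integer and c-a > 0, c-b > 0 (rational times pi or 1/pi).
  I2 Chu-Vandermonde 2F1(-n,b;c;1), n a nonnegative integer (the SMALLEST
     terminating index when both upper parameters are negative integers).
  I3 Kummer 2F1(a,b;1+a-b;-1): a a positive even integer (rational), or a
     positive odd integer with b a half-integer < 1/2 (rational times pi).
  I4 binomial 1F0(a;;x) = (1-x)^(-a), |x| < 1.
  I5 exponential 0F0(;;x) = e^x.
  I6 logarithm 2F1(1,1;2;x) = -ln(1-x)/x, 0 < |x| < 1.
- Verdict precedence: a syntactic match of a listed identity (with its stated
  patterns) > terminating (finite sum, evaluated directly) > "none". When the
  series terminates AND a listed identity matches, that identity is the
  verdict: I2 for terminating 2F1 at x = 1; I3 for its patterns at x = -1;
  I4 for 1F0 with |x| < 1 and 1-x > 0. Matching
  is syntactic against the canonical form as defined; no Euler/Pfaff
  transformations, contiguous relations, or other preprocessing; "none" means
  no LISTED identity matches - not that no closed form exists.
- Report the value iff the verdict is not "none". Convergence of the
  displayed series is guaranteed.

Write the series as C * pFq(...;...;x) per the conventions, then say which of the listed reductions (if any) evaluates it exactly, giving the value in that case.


Canonical form: C = \frac{2}{9} times 2F2 with upper {-3, -\frac{1}{3}}, lower {-\frac{5}{4}, 5}, x = \frac{9}{7}. Verdict: terminating. (-3)_k vanishes past k = 3, leaving a 4-term sum, computed directly. Value: \frac{83162}{540225}.

Key observation: t_0 being \frac{2}{9}, factor the ratio over Q (C = 2/9, x = 9/7): negated roots = parameters.
Term ratio: r(k) = \frac{9}{7} * (k-3) (k-\frac{1}{3}) / [(k-\frac{5}{4}) (k+5) (k+1)] - rational in k. x = \frac{9}{7}; t_0 = \frac{2}{9}; negate the roots.


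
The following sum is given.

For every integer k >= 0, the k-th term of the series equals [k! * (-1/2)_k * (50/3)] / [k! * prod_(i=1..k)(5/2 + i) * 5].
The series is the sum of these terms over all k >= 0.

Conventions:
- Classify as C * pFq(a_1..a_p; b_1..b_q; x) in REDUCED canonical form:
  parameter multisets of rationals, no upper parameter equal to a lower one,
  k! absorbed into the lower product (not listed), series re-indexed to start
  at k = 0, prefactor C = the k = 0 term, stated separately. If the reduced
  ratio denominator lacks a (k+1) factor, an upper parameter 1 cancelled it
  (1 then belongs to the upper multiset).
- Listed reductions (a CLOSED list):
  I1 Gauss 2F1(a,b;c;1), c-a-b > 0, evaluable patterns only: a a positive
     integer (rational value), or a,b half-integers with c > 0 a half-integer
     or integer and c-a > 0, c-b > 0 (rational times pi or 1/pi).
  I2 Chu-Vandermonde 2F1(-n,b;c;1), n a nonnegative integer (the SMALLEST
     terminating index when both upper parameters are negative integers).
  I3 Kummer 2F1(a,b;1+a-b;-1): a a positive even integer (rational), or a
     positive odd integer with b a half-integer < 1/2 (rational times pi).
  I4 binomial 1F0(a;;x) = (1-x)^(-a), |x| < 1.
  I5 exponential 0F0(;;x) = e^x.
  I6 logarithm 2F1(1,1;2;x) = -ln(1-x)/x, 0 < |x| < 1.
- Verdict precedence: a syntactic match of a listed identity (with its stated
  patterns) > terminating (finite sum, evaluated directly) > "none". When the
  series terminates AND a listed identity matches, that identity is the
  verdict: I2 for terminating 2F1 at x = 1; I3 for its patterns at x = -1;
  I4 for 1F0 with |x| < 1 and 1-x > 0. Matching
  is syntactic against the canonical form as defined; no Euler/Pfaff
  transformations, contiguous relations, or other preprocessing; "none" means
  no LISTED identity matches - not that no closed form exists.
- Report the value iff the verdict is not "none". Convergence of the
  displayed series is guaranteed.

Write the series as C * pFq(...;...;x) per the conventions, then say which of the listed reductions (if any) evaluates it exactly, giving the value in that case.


At argument 1: a 2F1 with upper {-1/2, 1}, lower {7/2}, scaled by C = 10/3. Verdict: Gauss (I1, integer-parameter pattern) fires (x = 1: the Gamma ratio telescopes since c-a-b = 3 > 0 and a = 1 in Z>0). Its exact value is 25/9.

Key step: from the first term 10/3: the constant factors (C = 10/3, x = 1) combine into one prefactor.
Term ratio: r(k) = 1 * (k-1/2) (k+1) / [(k+7/2) (k+1)] - rational; roots negated = parameters, x = 1, C = 10/3.


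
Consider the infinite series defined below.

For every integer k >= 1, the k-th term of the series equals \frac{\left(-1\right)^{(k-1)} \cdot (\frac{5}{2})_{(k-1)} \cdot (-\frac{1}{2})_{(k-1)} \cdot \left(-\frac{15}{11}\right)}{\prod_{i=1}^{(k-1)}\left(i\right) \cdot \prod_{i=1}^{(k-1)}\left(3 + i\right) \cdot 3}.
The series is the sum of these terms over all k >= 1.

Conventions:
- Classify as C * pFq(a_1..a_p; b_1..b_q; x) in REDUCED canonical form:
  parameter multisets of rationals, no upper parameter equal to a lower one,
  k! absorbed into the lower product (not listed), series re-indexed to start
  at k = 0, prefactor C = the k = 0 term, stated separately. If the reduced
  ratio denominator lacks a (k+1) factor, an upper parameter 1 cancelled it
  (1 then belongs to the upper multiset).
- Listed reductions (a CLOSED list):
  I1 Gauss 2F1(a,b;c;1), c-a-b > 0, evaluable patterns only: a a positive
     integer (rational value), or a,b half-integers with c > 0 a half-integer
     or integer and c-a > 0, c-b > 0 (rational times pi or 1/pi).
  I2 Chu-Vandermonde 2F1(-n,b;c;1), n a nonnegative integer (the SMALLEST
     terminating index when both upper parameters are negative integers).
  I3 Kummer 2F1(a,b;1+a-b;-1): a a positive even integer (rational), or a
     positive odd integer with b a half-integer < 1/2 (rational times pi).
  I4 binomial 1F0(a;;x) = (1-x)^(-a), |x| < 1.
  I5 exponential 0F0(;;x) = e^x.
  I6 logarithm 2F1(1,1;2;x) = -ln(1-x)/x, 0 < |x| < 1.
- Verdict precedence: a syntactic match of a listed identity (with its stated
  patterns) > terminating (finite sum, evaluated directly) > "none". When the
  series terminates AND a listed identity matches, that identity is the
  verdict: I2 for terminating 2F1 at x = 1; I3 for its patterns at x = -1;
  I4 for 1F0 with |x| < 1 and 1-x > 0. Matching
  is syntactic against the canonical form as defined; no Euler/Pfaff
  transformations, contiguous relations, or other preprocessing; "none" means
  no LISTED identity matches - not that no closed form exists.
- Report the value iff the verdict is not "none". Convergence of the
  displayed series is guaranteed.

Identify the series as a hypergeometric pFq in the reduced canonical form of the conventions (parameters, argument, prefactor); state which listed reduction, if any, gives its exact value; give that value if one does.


Reduced: x = -1, 2F1, upper = {-\frac{1}{2}, \frac{5}{2}}, lower = {4}, C = -\frac{5}{11}. Verdict: none. A 2F1 with upper {-\frac{1}{2}, \frac{5}{2}} fits none of I1-I6 at x = -1; the sum runs forever.

Structural cue: x = -1 and the product of the first k integers (C = -5/11, x = -1) is k!.
Consecutive-term ratio: r(k) = -1 * (k-\frac{1}{2}) (k+\frac{5}{2}) / [(k+4) (k+1)] ; factor over Q: parameters, x = -1, and C = -\frac{5}{11}.


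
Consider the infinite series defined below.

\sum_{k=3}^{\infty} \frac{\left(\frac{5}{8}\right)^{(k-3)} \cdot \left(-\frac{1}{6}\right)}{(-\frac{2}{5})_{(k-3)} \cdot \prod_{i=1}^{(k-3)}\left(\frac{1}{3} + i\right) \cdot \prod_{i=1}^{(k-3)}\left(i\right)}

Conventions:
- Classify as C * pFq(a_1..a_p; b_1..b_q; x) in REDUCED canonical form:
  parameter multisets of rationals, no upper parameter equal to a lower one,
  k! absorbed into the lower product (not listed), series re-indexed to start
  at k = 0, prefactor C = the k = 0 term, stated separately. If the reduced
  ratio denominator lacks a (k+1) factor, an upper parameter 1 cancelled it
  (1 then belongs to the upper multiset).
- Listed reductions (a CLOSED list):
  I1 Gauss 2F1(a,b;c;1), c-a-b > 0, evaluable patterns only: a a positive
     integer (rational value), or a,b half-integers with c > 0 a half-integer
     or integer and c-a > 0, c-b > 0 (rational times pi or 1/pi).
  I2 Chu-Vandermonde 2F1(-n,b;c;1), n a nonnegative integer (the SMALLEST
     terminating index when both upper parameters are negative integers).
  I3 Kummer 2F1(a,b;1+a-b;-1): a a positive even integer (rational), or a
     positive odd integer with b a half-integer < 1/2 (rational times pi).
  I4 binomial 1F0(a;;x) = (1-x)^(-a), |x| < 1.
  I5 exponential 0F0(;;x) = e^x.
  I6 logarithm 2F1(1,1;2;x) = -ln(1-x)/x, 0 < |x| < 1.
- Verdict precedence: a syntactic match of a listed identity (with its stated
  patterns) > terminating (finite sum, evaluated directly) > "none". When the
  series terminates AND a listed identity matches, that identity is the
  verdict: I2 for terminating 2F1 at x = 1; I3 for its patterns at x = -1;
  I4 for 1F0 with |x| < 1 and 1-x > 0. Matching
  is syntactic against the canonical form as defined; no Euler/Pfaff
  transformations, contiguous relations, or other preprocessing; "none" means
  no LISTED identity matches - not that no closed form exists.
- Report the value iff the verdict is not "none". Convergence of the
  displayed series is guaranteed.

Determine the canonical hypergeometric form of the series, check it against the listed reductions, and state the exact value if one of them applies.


The tell: t_0 = -\frac{1}{6} here, and the lower running product (C = -1/6, x = 5/8) is a rising factorial.
Consecutive-term ratio: r(k) = \frac{5}{8} * 1 / [(k-\frac{2}{5}) (k+\frac{4}{3}) (k+1)] ; factor over Q: parameters, x = \frac{5}{8}, and C = -\frac{1}{6}.

This is -\frac{1}{6} * 0F2(-; -\frac{2}{5}, \frac{4}{3}; \frac{5}{8}) in reduced canonical form. Verdict: none. Every listed pattern misses the 0F2 form at \frac{5}{8}, upper {-}.


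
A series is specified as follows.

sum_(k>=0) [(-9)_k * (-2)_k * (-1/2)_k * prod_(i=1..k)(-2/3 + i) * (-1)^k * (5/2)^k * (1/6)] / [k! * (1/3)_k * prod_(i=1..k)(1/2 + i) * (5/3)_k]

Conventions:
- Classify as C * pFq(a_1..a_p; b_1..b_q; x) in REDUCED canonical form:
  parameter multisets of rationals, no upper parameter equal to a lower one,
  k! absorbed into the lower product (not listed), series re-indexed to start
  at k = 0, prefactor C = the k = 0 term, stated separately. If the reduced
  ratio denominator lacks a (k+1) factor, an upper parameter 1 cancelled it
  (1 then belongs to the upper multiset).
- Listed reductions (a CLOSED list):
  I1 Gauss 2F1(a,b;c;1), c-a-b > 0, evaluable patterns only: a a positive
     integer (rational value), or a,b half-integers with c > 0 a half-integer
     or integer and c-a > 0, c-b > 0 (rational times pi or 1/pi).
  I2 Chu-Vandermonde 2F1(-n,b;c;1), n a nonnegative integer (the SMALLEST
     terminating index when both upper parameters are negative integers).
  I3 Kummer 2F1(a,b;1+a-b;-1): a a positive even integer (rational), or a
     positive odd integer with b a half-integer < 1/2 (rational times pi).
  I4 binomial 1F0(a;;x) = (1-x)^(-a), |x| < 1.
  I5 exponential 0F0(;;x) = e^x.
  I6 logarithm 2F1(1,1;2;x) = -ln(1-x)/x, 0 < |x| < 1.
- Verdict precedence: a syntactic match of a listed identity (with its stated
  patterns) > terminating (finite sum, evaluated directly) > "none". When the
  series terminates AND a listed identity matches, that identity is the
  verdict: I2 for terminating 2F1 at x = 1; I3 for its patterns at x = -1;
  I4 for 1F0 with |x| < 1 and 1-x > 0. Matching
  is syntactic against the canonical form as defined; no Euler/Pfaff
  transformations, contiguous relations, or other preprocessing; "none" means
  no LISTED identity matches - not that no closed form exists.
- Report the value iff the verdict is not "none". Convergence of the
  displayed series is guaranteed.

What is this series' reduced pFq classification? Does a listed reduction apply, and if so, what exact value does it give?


At argument -5/2: a 3F2 with upper {-9, -2, -1/2}, lower {3/2, 5/3}, scaled by C = 1/6. Verdict: terminating at k = 2: the factor (-2)_k kills every later term; summing the 3 survivors is exact. Hence: 13/24.

Structural cue: t_0 being 1/6, the parameter 1/3 appears in both the upper and lower lists and cancels.
Consecutive-term ratio: r(k) = (-5/2) * (k-9) (k-2) (k-1/2) / [(k+3/2) (k+5/3) (k+1)] - rational; roots negated = parameters, x = (-5/2), C = 1/6.


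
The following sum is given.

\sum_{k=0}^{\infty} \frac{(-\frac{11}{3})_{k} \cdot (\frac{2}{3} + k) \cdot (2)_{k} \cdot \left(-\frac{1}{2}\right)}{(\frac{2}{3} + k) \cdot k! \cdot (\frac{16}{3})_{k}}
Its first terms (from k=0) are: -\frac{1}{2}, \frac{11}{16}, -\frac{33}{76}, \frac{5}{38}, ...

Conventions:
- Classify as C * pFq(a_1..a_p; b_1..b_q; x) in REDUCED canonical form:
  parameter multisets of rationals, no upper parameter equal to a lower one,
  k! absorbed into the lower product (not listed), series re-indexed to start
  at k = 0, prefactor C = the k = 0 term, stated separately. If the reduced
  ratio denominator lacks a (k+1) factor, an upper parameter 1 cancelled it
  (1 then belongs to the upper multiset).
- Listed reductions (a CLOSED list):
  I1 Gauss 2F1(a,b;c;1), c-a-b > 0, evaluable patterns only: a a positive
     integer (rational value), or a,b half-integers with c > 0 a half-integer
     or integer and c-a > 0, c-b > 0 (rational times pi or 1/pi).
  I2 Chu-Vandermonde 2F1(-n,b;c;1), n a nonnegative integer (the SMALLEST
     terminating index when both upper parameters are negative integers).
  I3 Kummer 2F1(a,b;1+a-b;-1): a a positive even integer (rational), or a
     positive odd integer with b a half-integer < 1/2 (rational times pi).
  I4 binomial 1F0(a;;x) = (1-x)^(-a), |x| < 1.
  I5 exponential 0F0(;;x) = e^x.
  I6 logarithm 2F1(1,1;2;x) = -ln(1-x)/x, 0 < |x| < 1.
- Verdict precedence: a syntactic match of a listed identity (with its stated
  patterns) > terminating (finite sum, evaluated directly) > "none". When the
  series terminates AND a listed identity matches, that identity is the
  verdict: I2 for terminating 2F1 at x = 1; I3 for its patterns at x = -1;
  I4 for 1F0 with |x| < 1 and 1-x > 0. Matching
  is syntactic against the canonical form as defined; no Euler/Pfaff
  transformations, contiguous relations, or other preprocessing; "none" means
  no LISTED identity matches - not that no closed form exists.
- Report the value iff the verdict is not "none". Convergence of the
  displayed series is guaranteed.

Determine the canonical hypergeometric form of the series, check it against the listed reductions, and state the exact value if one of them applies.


x = 1 here; the reduced form reads 2F1, upper {-\frac{11}{3}, 2}, lower {\frac{16}{3}}, C = -\frac{1}{2}. Verdict at x = 1: the Gauss summation I1 matches (x = 1: the Gamma ratio telescopes since c-a-b = 7 > 0 and a = 2 in Z>0). Exact value: -\frac{65}{504}.

Key step: from the first term -\frac{1}{2}: the factor k + 2/3 cancels (top and bottom), leaving C = -1/2, x = 1.
Adjacent-term ratio: r(k) = 1 * (k-\frac{11}{3}) (k+2) / [(k+\frac{16}{3}) (k+1)] ; factor over Q: parameters, x = 1, and C = -\frac{1}{2}.
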